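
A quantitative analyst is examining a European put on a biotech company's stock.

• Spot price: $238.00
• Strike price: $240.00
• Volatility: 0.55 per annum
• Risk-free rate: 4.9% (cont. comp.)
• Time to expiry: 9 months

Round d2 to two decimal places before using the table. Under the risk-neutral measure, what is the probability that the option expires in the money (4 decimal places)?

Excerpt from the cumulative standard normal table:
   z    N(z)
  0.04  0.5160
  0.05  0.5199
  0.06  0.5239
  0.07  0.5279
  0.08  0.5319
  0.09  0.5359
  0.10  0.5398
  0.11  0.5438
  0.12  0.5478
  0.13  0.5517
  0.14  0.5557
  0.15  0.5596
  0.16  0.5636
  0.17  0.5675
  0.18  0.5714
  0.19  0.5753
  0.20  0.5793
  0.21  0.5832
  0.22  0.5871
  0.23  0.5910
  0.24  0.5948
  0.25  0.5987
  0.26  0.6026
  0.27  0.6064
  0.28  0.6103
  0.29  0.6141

0.5714

σ√T = 0.55 × 0.8660 = 0.4763
d₁ = [ln(238/240) + (0.049 + 0.55²/2)·0.75] / 0.4763 = [-0.0084 + 0.1502] / 0.4763 = 0.2977 ⇒ 0.30
d₂ = d₁ − σ√T = 0.2977 − 0.4763 = -0.1786 ⇒ -0.18
Pr(exercise) under Q = N(−d₂) = N(0.18) = 0.5714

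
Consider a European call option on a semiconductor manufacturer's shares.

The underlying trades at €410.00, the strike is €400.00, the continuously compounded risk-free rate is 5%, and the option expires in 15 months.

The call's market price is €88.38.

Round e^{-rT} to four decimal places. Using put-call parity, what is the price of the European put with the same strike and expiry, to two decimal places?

€54.14

e^(−rT) = e^(−0.05·1.25) = 0.9394
Put-call parity: C − P = S − K·e^(−rT) = 410 − 400·0.9394 = 410 − 375.7600 = 34.2400
P = C − (C − P) = 88.38 − (34.2400) = 54.1400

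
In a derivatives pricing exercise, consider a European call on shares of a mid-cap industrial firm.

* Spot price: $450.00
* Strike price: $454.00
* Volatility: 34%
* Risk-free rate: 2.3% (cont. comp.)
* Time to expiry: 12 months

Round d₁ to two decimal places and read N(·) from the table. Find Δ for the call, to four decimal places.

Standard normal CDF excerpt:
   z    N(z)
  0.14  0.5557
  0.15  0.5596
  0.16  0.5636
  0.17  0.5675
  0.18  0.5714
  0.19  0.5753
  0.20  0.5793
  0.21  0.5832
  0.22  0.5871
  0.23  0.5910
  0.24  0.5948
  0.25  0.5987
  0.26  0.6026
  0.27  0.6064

0.5832

σ√T = 0.34·√1 = 0.3400
d₁ = [ln(450/454) + (0.023 + 0.34²/2)·1] / 0.3400 = [-0.0088 + 0.0808] / 0.3400 = 0.2116 ≈ 0.21
N(d₁) = N(0.21) = 0.5832
Δ_call = N(d₁) = 0.5832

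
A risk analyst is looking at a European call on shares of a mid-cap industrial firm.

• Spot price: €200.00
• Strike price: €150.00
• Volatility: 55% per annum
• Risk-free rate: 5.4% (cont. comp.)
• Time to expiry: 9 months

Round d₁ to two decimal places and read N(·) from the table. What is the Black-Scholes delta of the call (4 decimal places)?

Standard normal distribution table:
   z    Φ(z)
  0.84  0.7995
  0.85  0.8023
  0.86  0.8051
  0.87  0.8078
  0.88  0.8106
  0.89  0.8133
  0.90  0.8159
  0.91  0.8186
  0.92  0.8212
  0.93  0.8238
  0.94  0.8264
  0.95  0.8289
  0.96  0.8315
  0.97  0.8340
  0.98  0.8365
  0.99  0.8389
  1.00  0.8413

T = 0.75;  σ√T = 0.4763
d₁ = [ln(200/150) + (0.054 + 0.55²/2)·0.75] / 0.4763 = [0.2877 + 0.1539] / 0.4763 = 0.9272 → 0.93
N(d₁) = N(0.93) = 0.8238
Δ_call = N(d₁) = 0.8238

0.8238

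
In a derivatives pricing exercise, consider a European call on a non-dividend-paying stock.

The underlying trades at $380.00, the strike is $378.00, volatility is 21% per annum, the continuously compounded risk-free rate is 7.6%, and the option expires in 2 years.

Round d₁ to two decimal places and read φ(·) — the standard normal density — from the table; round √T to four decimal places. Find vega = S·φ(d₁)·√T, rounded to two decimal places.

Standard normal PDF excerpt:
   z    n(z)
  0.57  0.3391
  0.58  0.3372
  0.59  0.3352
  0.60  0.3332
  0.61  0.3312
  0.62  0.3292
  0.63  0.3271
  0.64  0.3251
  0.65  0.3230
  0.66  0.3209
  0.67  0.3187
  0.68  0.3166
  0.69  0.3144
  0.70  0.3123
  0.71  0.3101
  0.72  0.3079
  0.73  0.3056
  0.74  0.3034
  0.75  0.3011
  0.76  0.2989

170.14

σ√T = 0.21·√2 = 0.2970
d₁ = [ln(380/378) + (0.076 + ½·0.21²)·2] / (σ√T) = (0.0053 + 0.1961) / 0.2970 = 0.6781 which rounds to 0.68
√T = √2 = 1.4142
φ(d₁) = φ(0.68) = 0.3166
vega = S·φ(d₁)·√T = 380·0.3166·1.4142 = 170.1396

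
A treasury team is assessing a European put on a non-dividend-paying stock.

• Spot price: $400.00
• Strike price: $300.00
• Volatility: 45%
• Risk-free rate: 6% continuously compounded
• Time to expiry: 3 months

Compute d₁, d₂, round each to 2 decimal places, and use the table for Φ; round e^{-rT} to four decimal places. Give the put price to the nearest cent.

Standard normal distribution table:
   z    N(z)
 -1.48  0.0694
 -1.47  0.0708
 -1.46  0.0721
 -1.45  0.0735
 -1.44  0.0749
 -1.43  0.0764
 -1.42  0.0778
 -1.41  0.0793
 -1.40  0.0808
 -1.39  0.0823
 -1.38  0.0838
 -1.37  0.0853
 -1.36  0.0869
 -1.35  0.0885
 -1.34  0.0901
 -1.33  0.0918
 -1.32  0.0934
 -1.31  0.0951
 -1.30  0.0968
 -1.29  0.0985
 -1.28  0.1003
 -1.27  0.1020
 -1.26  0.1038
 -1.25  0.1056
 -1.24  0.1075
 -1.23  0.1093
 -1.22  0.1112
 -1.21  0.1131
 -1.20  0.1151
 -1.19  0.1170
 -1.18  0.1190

σ√T = 0.45·√0.25 = 0.2250
ln(S/K) + (r + σ²/2)T = ln(400/300) + (0.06 + 0.45²/2)·0.25 = 0.2877 + 0.0403 = 0.3280
d₁ = 0.3280 / 0.2250 = 1.4578 → 1.46
d₂ = d₁ − σ√T = 1.4578 − 0.2250 = 1.2328 → 1.23
exp(−rT) = exp(−0.06·0.25) = 0.9851
N(−d₂) = N(-1.23) = 0.1093;  N(−d₁) = N(-1.46) = 0.0721
P = 300·0.9851·0.1093 − 400·0.0721 = 32.3014 − 28.8400 = 3.4614

$3.46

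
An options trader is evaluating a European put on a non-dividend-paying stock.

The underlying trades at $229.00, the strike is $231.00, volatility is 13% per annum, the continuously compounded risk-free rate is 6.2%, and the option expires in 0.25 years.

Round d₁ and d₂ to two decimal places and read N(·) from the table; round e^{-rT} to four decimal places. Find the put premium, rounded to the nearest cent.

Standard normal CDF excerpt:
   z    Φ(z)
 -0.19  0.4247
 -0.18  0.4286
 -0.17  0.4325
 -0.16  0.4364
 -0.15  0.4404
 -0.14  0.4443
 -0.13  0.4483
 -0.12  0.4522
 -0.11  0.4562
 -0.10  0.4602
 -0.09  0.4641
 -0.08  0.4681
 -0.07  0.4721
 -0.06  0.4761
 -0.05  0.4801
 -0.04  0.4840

$5.63

σ√T = 0.13 × 0.5000 = 0.0650
d₁ = [ln(229/231) + (0.062 + 0.13²/2)·0.25] / 0.0650 = [-0.0087 + 0.0176] / 0.0650 = 0.1372 → 0.14
d₂ = d₁ − σ√T = 0.1372 − 0.0650 = 0.0722 → 0.07
exp(−rT) = exp(−0.062·0.25) = 0.9846
P = 231·0.9846·N(-0.07) − 229·N(-0.14) = 231·0.9846·0.4721 − 229·0.4443 = 107.3757 − 101.7447 = 5.6310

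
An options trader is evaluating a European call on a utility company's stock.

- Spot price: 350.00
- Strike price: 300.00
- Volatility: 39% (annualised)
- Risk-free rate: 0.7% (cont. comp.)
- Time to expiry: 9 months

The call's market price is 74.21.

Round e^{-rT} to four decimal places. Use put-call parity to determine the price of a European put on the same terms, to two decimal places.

22.65

exp(−rT) = exp(−0.007·0.75) = 0.9948
Put-call parity: C − P = S − K·e^(−rT) = 350 − 300·0.9948 = 350 − 298.4400 = 51.5600
P = C − (C − P) = 74.21 − (51.5600) = 22.6500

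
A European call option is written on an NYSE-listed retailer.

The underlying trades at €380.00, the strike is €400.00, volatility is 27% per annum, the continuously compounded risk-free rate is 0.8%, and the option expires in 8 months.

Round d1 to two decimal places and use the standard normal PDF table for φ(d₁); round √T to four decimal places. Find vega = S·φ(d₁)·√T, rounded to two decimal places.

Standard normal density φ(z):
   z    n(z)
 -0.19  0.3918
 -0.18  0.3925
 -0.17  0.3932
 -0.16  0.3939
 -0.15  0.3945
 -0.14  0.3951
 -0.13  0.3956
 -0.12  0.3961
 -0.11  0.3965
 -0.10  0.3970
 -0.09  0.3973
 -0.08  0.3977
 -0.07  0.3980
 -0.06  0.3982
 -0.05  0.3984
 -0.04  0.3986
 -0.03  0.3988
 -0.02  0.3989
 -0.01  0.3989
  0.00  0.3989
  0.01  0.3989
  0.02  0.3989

123.18

σ√T = 0.27 × 0.8165 = 0.2205
d₁ = [ln(380/400) + (0.008 + 0.27²/2)·0.6667] / 0.2205 = [-0.0513 + 0.0296] / 0.2205 = -0.0983 which rounds to -0.10
√T = √0.6667 = 0.8165
φ(d₁) = φ(-0.10) = 0.3970
vega = S·φ(d₁)·√T = 380·0.3970·0.8165 = 123.1772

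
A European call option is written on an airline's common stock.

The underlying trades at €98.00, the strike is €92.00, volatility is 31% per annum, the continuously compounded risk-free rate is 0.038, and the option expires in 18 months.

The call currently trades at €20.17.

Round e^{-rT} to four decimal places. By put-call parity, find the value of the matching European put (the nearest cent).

€9.07

e^(−rT) = e^(−0.038·1.5) = 0.9446
Put-call parity: C − P = S − K·e^(−rT) = 98 − 92·0.9446 = 98 − 86.9032 = 11.0968
P = C − (C − P) = 20.17 − (11.0968) = 9.0732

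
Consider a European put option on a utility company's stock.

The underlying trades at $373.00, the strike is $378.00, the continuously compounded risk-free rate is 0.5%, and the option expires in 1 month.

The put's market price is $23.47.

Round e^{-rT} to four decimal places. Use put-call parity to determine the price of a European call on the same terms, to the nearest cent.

e^(−rT) = e^(−0.005·0.08333) = 0.9996
Put-call parity: C − P = S − K·e^(−rT) = 373 − 378·0.9996 = 373 − 377.8488 = -4.8488
C = P + (C − P) = 23.47 + (-4.8488) = 18.6212

$18.62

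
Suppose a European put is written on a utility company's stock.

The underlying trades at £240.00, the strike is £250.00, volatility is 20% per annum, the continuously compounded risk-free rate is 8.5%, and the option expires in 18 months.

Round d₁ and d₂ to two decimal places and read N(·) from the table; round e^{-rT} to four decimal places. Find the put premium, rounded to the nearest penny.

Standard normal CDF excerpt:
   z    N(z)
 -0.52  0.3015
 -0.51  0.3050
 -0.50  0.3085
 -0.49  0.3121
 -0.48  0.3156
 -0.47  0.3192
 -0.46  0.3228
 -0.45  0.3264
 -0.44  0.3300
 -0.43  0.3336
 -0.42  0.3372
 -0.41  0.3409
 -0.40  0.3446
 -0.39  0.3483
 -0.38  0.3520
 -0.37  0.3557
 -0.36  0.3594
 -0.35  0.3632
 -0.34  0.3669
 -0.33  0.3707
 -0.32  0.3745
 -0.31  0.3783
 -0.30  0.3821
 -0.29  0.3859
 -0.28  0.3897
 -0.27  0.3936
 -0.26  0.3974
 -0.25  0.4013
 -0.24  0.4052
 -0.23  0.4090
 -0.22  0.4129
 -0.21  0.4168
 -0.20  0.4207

£14.27

σ√T = 0.2·√1.5 = 0.2449
d₁ = [ln(240/250) + (0.085 + ½·0.2²)·1.5] / (σ√T) = (-0.0408 + 0.1575) / 0.2449 = 0.4763 ⇒ 0.48
d₂ = 0.4763 − 0.2449 = 0.2314 ⇒ 0.23
exp(−rT) = exp(−0.085·1.5) = 0.8803
N(−d₂) = N(-0.23) = 0.4090;  N(−d₁) = N(-0.48) = 0.3156
P = 250·0.8803·0.4090 − 240·0.3156 = 90.0107 − 75.7440 = 14.2667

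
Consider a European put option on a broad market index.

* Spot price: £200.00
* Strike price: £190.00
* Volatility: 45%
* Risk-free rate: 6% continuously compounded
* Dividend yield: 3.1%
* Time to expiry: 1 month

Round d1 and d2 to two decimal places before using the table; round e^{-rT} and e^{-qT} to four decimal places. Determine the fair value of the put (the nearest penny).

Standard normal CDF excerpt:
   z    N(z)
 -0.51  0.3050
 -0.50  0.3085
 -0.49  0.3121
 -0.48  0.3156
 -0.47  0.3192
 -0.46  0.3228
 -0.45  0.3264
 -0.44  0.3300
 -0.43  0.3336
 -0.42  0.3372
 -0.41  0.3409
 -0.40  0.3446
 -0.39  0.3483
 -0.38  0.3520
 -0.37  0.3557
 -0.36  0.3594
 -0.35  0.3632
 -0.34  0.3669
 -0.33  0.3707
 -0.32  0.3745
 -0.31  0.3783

T = 0.08333;  σ√T = 0.1299
d₁ = [ln(200/190) + (0.06 − 0.031 + 0.45²/2)·0.08333] / 0.1299 = [0.0513 + 0.0109] / 0.1299 = 0.4784 ⇒ 0.48
d₂ = d₁ − σ√T = 0.4784 − 0.1299 = 0.3485 ⇒ 0.35
exp(−qT) = exp(−0.031·0.08333) = 0.9974;  exp(−rT) = exp(−0.06·0.08333) = 0.9950
N(−d₂) = N(-0.35) = 0.3632;  N(−d₁) = N(-0.48) = 0.3156
P = 190·0.9950·0.3632 − 200·0.9974·0.3156 = 68.6630 − 62.9559 = 5.7071

£5.71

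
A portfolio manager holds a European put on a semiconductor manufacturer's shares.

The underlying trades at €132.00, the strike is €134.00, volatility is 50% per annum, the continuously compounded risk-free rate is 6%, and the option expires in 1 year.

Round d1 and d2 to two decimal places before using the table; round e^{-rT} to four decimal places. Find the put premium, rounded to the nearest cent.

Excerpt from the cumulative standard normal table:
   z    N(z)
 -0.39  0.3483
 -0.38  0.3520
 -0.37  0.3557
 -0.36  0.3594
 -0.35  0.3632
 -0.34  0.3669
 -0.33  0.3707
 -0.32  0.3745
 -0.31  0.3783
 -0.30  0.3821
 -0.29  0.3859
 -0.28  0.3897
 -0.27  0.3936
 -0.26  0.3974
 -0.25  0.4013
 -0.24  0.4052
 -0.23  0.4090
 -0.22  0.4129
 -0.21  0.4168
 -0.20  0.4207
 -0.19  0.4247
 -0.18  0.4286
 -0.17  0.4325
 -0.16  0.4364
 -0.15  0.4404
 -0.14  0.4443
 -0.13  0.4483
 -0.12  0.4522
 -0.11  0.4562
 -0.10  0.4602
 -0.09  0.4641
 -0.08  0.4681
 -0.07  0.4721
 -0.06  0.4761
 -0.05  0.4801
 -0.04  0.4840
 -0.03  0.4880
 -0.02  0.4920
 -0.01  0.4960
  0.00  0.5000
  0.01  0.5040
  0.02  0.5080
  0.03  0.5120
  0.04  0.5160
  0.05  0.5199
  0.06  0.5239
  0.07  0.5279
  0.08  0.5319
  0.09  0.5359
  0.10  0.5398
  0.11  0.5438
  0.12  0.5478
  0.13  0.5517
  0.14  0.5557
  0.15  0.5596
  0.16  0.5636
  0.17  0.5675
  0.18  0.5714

€22.70

σ√T = 0.5·√1 = 0.5000
ln(S/K) + (r + σ²/2)T = ln(132/134) + (0.06 + 0.5²/2)·1 = -0.0150 + 0.1850 = 0.1700
d₁ = 0.1700 / 0.5000 = 0.3399 → 0.34
d₂ = d₁ − σ√T = 0.3399 − 0.5000 = -0.1601 → -0.16
e^(−rT) = e^(−0.06·1) = 0.9418
P = 134·0.9418·N(0.16) − 132·N(-0.34) = 134·0.9418·0.5636 − 132·0.3669 = 71.1270 − 48.4308 = 22.6962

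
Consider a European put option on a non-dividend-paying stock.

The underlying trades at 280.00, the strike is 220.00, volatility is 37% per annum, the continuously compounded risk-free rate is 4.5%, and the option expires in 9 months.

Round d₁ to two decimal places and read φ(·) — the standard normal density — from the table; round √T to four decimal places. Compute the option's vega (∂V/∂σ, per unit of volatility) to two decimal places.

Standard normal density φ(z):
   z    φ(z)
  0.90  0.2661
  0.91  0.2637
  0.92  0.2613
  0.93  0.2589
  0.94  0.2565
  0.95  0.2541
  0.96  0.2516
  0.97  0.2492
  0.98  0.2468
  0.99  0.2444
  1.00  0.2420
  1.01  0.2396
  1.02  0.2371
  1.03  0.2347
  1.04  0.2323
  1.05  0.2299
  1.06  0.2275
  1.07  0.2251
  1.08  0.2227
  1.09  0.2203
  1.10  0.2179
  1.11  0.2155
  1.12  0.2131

T = 0.75;  σ√T = 0.3204
ln(S/K) + (r + σ²/2)T = ln(280/220) + (0.045 + 0.37²/2)·0.75 = 0.2412 + 0.0851 = 0.3262
d₁ = 0.3262 / 0.3204 = 1.0182 ≈ 1.02
√T = √0.75 = 0.8660
φ(d₁) = φ(1.02) = 0.2371
vega = S·φ(d₁)·√T = 280·0.2371·0.8660 = 57.4920
(Call and put vega coincide under Black-Scholes.)

57.49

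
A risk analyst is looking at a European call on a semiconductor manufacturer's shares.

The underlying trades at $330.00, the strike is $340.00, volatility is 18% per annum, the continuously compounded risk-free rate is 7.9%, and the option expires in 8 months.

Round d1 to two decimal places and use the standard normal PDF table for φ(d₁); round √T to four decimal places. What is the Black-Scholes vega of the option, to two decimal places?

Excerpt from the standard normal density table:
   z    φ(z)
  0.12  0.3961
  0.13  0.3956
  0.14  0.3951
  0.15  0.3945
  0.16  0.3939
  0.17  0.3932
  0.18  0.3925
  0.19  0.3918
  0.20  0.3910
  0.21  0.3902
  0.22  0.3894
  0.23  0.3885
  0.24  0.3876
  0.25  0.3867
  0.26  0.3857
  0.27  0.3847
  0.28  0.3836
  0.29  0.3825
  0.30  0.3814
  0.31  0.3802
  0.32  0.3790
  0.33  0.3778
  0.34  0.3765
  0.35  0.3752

σ√T = 0.18·√0.6667 = 0.1470
d₁ = [ln(330/340) + (0.079 + 0.18²/2)·0.6667] / 0.1470 = [-0.0299 + 0.0635] / 0.1470 = 0.2287 which rounds to 0.23
√T = √0.6667 = 0.8165
φ(d₁) = φ(0.23) = 0.3885
vega = S·φ(d₁)·√T = 330·0.3885·0.8165 = 104.6794

104.68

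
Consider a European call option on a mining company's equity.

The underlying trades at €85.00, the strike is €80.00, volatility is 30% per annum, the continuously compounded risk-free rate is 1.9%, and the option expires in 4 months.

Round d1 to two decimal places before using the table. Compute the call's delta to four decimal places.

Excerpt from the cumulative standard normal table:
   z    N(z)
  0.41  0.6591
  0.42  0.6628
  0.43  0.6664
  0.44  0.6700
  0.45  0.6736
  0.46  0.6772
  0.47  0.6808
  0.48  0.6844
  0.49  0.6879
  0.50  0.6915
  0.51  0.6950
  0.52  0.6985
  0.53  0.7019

σ√T = 0.3 × 0.5774 = 0.1732
ln(S/K) + (r + σ²/2)T = ln(85/80) + (0.019 + 0.3²/2)·0.3333 = 0.0606 + 0.0213 = 0.0820
d₁ = 0.0820 / 0.1732 = 0.4732 ≈ 0.47
N(d₁) = N(0.47) = 0.6808
Δ_call = N(d₁) = 0.6808

0.6808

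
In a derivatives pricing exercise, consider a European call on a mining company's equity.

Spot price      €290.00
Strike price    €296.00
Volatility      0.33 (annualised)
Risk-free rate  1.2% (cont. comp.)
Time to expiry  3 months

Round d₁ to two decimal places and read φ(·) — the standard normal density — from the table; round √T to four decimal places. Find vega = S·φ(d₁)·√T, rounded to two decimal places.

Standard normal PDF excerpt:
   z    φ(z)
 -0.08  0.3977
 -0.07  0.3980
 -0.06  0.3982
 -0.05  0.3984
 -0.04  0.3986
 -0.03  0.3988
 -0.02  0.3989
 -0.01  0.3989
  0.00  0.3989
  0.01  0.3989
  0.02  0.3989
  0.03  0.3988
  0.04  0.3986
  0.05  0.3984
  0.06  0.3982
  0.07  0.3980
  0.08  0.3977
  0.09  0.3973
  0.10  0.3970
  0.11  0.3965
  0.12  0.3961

σ√T = 0.33·√0.25 = 0.1650
d₁ = [ln(290/296) + (0.012 + 0.33²/2)·0.25] / 0.1650 = [-0.0205 + 0.0166] / 0.1650 = -0.0234 ⇒ -0.02
√T = √0.25 = 0.5000
φ(d₁) = φ(-0.02) = 0.3989
vega = S·φ(d₁)·√T = 290·0.3989·0.5000 = 57.8405

57.84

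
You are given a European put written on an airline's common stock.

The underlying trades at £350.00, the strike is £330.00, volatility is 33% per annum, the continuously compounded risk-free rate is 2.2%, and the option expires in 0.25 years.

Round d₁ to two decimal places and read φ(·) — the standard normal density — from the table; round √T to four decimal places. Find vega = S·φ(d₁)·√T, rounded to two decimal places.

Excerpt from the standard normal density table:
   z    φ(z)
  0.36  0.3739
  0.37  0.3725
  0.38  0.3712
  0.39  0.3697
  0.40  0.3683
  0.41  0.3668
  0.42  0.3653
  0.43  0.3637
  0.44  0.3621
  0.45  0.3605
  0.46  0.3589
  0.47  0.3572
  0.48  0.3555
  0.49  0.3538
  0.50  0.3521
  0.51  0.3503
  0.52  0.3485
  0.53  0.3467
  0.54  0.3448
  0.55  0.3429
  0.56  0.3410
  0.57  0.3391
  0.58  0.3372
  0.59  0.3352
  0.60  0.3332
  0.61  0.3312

62.51

σ√T = 0.33 × 0.5000 = 0.1650
ln(S/K) + (r + σ²/2)T = ln(350/330) + (0.022 + 0.33²/2)·0.25 = 0.0588 + 0.0191 = 0.0780
d₁ = 0.0780 / 0.1650 = 0.4724 which rounds to 0.47
√T = √0.25 = 0.5000
φ(d₁) = φ(0.47) = 0.3572
vega = S·φ(d₁)·√T = 350·0.3572·0.5000 = 62.5100
(The call has the same vega.)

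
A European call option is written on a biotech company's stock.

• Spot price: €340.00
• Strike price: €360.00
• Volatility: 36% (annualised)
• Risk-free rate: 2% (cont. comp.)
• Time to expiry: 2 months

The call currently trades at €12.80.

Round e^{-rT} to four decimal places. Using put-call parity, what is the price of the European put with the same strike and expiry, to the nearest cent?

€31.61

exp(−rT) = exp(−0.02·0.1667) = 0.9967
Put-call parity: C − P = S − K·e^(−rT) = 340 − 360·0.9967 = 340 − 358.8120 = -18.8120
P = C − (C − P) = 12.80 − (-18.8120) = 31.6120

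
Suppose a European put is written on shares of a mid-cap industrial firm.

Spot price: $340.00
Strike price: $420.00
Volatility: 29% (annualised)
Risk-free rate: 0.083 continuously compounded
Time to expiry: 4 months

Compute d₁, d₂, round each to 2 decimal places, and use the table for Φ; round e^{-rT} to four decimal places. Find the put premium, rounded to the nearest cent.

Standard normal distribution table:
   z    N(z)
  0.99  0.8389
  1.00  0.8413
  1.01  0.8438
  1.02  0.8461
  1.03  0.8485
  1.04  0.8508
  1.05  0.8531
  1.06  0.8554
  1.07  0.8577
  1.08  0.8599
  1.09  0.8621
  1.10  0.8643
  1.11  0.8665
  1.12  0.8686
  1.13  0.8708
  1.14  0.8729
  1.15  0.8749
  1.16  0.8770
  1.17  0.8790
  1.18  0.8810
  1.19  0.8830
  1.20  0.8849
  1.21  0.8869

T = 0.3333;  σ√T = 0.1674
d₁ = [ln(340/420) + (0.083 + 0.29²/2)·0.3333] / 0.1674 = [-0.2113 + 0.0417] / 0.1674 = -1.0131 ⇒ -1.01
d₂ = d₁ − σ√T = -1.0131 − 0.1674 = -1.1805 ⇒ -1.18
exp(−rT) = exp(−0.083·0.3333) = 0.9727
N(−d₂) = N(1.18) = 0.8810;  N(−d₁) = N(1.01) = 0.8438
P = 420·0.9727·0.8810 − 340·0.8438 = 359.9185 − 286.8920 = 73.0265

$73.03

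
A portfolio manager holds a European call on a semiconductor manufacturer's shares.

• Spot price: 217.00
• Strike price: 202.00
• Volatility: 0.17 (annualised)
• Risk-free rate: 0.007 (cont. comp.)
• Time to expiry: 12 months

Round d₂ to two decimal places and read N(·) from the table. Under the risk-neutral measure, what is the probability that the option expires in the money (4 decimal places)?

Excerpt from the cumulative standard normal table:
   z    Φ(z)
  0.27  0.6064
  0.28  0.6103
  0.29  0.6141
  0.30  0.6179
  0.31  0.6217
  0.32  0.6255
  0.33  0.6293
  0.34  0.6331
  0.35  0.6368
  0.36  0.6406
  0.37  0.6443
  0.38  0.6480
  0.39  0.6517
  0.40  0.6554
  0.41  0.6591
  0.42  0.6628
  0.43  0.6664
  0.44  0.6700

σ√T = 0.17·√1 = 0.1700
d₁ = [ln(217/202) + (0.007 + 0.17²/2)·1] / 0.1700 = [0.0716 + 0.0215] / 0.1700 = 0.5475 ≈ 0.55
d₂ = d₁ − σ√T = 0.5475 − 0.1700 = 0.3775 ≈ 0.38
Pr(exercise) under Q = N(d₂) = 0.6480

0.6480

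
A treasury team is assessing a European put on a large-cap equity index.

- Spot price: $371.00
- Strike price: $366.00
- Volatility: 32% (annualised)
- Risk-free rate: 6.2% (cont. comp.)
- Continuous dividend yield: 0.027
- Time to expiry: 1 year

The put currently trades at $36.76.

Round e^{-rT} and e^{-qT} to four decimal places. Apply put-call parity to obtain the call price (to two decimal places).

exp(−qT) = exp(−0.027·1) = 0.9734;  exp(−rT) = exp(−0.062·1) = 0.9399
Put-call parity: C − P = S·e^(−qT) − K·e^(−rT) = 371·0.9734 − 366·0.9399 = 361.1314 − 344.0034 = 17.1280
C = P + (C − P) = 36.76 + (17.1280) = 53.8880

$53.89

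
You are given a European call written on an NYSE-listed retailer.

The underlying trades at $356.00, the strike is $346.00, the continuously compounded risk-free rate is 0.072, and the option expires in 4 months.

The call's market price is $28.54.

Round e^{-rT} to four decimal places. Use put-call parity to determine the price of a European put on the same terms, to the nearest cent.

e^(−rT) = e^(−0.072·0.3333) = 0.9763
Put-call parity: C − P = S − K·e^(−rT) = 356 − 346·0.9763 = 356 − 337.7998 = 18.2002
P = C − (C − P) = 28.54 − (18.2002) = 10.3398

$10.34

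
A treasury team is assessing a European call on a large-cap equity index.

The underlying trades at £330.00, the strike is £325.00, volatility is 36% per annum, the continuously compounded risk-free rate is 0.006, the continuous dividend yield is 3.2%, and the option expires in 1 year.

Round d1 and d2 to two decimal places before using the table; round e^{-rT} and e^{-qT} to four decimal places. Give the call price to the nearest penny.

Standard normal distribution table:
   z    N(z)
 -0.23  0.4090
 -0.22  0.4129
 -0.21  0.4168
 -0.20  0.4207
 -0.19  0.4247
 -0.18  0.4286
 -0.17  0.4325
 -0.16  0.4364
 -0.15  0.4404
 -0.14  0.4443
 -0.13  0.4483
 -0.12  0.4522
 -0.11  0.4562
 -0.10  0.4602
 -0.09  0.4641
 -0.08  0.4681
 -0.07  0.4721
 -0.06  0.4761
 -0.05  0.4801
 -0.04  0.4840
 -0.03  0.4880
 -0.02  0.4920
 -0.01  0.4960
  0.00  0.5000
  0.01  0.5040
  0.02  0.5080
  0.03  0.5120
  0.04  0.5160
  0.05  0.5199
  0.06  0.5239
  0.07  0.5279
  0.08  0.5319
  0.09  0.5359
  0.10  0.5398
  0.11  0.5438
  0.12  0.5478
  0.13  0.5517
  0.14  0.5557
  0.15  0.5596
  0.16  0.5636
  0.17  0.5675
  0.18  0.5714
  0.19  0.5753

£44.20

σ√T = 0.36·√1 = 0.3600
d₁ = [ln(330/325) + (0.006 − 0.032 + ½·0.36²)·1] / (σ√T) = (0.0153 + 0.0388) / 0.3600 = 0.1502 which rounds to 0.15
d₂ = 0.1502 − 0.3600 = -0.2098 which rounds to -0.21
e^(−qT) = e^(−0.032·1) = 0.9685;  e^(−rT) = e^(−0.006·1) = 0.9940
N(d₁) = N(0.15) = 0.5596;  N(d₂) = N(-0.21) = 0.4168
C = 330·0.9685·0.5596 − 325·0.9940·0.4168 = 178.8510 − 134.6472 = 44.2037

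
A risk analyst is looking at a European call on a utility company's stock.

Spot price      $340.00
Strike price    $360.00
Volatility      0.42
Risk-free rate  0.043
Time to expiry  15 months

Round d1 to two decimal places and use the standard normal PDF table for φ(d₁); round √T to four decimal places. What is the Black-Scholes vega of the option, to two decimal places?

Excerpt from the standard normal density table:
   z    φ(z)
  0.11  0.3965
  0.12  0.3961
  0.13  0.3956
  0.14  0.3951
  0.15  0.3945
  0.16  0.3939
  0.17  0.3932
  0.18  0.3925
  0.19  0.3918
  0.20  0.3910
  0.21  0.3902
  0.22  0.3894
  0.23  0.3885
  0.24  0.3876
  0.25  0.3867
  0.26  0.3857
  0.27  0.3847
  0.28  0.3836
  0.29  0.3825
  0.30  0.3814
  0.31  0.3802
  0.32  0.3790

147.68

σ√T = 0.42 × 1.1180 = 0.4696
d₁ = [ln(340/360) + (0.043 + 0.42²/2)·1.25] / 0.4696 = [-0.0572 + 0.1640] / 0.4696 = 0.2275 ⇒ 0.23
√T = √1.25 = 1.1180
φ(d₁) = φ(0.23) = 0.3885
vega = S·φ(d₁)·√T = 340·0.3885·1.1180 = 147.6766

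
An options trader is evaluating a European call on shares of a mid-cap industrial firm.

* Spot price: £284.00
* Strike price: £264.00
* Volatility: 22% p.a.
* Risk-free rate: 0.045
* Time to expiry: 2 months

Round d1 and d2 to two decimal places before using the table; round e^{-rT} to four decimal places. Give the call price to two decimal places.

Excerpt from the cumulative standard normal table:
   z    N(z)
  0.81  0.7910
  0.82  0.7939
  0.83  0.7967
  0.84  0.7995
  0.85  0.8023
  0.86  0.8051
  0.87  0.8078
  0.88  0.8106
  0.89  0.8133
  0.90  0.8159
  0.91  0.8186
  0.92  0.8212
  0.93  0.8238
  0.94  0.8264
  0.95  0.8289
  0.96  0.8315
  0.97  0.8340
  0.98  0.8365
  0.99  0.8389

T = 0.1667;  σ√T = 0.0898
ln(S/K) + (r + σ²/2)T = ln(284/264) + (0.045 + 0.22²/2)·0.1667 = 0.0730 + 0.0115 = 0.0846
d₁ = 0.0846 / 0.0898 = 0.9415 which rounds to 0.94
d₂ = d₁ − σ√T = 0.9415 − 0.0898 = 0.8517 which rounds to 0.85
exp(−rT) = exp(−0.045·0.1667) = 0.9925
N(d₁) = N(0.94) = 0.8264;  N(d₂) = N(0.85) = 0.8023
C = 284·0.8264 − 264·0.9925·0.8023 = 234.6976 − 210.2186 = 24.4790

£24.48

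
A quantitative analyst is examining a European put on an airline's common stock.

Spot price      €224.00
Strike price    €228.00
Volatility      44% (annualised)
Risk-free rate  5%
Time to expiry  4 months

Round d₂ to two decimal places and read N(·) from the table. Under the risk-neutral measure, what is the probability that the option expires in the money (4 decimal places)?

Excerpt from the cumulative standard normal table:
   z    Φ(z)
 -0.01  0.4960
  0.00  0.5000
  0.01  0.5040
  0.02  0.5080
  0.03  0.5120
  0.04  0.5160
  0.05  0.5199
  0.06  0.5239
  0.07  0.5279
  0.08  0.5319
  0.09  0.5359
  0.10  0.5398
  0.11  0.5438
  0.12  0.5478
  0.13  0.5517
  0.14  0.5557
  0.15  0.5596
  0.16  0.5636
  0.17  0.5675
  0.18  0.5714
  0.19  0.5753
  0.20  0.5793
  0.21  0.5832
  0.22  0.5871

σ√T = 0.44 × 0.5774 = 0.2540
d₁ = [ln(224/228) + (0.05 + 0.44²/2)·0.3333] / 0.2540 = [-0.0177 + 0.0489] / 0.2540 = 0.1230 → 0.12
d₂ = d₁ − σ√T = 0.1230 − 0.2540 = -0.1311 → -0.13
Risk-neutral Pr[S_T < K] = N(−d₂) = N(0.13) = 0.5517

0.5517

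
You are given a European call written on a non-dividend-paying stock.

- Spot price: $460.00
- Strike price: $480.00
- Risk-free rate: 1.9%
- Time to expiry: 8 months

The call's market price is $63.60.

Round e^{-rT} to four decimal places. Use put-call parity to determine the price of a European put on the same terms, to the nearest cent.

exp(−rT) = exp(−0.019·0.6667) = 0.9874
Put-call parity: C − P = S − K·e^(−rT) = 460 − 480·0.9874 = 460 − 473.9520 = -13.9520
P = C − (C − P) = 63.60 − (-13.9520) = 77.5520

$77.55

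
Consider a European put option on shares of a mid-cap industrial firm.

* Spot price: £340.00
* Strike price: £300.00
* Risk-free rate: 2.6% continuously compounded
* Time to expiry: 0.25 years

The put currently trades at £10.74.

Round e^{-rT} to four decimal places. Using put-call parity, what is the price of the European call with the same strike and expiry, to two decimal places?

£52.69

e^(−rT) = e^(−0.026·0.25) = 0.9935
Put-call parity: C − P = S − K·e^(−rT) = 340 − 300·0.9935 = 340 − 298.0500 = 41.9500
C = P + (C − P) = 10.74 + (41.9500) = 52.6900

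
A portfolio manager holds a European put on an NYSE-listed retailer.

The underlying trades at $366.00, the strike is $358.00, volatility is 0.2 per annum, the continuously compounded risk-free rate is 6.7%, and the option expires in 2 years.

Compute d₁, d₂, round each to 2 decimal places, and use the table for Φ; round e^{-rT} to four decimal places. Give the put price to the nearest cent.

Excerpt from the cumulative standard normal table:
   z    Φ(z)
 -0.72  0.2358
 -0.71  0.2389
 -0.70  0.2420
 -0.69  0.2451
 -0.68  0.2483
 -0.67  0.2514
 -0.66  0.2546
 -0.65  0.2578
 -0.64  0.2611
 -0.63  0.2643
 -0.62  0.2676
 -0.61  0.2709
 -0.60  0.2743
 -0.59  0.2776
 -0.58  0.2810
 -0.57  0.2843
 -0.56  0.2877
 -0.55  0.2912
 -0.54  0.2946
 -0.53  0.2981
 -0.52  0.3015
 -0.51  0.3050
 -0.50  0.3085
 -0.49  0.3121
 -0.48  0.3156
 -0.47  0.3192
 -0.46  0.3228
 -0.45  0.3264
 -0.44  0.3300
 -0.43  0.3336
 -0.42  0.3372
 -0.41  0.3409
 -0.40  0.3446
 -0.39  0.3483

$17.03

T = 2;  σ√T = 0.2828
d₁ = [ln(366/358) + (0.067 + 0.2²/2)·2] / 0.2828 = [0.0221 + 0.1740] / 0.2828 = 0.6933 → 0.69
d₂ = d₁ − σ√T = 0.6933 − 0.2828 = 0.4105 → 0.41
exp(−rT) = exp(−0.067·2) = 0.8746
P = 358·0.8746·N(-0.41) − 366·N(-0.69) = 358·0.8746·0.3409 − 366·0.2451 = 106.7381 − 89.7066 = 17.0315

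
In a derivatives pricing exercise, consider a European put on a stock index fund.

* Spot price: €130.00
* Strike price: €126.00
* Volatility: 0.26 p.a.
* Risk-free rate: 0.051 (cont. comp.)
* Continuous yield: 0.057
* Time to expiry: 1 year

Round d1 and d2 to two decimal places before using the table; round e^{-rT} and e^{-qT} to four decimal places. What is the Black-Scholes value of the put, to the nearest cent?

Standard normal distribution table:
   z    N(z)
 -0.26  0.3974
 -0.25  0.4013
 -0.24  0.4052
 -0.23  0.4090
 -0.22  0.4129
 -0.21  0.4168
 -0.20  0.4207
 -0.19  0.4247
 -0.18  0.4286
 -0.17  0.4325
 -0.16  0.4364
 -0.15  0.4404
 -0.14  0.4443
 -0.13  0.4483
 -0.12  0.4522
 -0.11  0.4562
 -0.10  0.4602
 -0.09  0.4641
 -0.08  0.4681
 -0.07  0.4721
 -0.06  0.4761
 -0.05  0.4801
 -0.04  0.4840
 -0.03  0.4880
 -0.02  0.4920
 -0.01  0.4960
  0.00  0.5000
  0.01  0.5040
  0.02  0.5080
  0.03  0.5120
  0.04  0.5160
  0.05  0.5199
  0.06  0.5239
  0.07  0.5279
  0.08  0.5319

€11.08

σ√T = 0.26·√1 = 0.2600
d₁ = [ln(130/126) + (0.051 − 0.057 + 0.26²/2)·1] / 0.2600 = [0.0313 + 0.0278] / 0.2600 = 0.2271 which rounds to 0.23
d₂ = d₁ − σ√T = 0.2271 − 0.2600 = -0.0329 which rounds to -0.03
e^(−qT) = e^(−0.057·1) = 0.9446;  e^(−rT) = e^(−0.051·1) = 0.9503
N(−d₂) = N(0.03) = 0.5120;  N(−d₁) = N(-0.23) = 0.4090
P = 126·0.9503·0.5120 − 130·0.9446·0.4090 = 61.3058 − 50.2244 = 11.0814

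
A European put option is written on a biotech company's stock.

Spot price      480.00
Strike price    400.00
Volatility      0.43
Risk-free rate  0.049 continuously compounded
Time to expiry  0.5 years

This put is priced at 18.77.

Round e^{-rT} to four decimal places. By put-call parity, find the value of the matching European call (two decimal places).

108.45

e^(−rT) = e^(−0.049·0.5) = 0.9758
Put-call parity: C − P = S − K·e^(−rT) = 480 − 400·0.9758 = 480 − 390.3200 = 89.6800
C = P + (C − P) = 18.77 + (89.6800) = 108.4500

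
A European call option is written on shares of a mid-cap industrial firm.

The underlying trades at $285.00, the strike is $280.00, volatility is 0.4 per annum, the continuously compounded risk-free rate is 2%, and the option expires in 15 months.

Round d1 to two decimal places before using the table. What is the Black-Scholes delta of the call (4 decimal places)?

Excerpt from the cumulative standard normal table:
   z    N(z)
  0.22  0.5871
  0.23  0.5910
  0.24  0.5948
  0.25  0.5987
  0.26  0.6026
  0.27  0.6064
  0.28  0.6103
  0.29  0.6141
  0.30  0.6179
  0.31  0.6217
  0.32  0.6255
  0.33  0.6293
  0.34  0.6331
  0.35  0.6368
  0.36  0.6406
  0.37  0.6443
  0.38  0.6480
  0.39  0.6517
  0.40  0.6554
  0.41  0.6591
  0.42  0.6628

T = 1.25;  σ√T = 0.4472
d₁ = [ln(285/280) + (0.02 + ½·0.4²)·1.25] / (σ√T) = (0.0177 + 0.1250) / 0.4472 = 0.3191 → 0.32
N(d₁) = N(0.32) = 0.6255
Δ_call = N(d₁) = 0.6255

0.6255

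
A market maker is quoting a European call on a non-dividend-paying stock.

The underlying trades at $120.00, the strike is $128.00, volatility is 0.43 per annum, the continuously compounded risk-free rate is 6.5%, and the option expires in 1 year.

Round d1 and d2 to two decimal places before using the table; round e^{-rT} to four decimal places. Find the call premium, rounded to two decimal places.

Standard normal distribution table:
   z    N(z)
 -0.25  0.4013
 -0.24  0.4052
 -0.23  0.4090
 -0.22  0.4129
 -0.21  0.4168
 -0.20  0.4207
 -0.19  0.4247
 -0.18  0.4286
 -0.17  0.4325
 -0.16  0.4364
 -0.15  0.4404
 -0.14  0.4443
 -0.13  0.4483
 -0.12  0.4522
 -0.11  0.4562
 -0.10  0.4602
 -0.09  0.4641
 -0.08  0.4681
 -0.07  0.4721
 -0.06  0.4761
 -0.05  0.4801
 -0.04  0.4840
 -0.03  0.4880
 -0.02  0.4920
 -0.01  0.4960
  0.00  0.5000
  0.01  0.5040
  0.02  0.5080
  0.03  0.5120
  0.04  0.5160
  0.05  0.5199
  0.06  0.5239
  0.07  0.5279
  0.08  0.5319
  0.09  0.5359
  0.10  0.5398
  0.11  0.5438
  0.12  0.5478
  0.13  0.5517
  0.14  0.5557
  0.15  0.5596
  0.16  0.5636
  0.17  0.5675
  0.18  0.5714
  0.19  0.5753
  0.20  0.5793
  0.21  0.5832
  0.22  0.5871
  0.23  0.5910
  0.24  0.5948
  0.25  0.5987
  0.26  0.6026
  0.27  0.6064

σ√T = 0.43 × 1.0000 = 0.4300
ln(S/K) + (r + σ²/2)T = ln(120/128) + (0.065 + 0.43²/2)·1 = -0.0645 + 0.1574 = 0.0929
d₁ = 0.0929 / 0.4300 = 0.2161 → 0.22
d₂ = d₁ − σ√T = 0.2161 − 0.4300 = -0.2139 → -0.21
exp(−rT) = exp(−0.065·1) = 0.9371
C = 120·N(0.22) − 128·0.9371·N(-0.21) = 120·0.5871 − 128·0.9371·0.4168 = 70.4520 − 49.9947 = 20.4573

$20.46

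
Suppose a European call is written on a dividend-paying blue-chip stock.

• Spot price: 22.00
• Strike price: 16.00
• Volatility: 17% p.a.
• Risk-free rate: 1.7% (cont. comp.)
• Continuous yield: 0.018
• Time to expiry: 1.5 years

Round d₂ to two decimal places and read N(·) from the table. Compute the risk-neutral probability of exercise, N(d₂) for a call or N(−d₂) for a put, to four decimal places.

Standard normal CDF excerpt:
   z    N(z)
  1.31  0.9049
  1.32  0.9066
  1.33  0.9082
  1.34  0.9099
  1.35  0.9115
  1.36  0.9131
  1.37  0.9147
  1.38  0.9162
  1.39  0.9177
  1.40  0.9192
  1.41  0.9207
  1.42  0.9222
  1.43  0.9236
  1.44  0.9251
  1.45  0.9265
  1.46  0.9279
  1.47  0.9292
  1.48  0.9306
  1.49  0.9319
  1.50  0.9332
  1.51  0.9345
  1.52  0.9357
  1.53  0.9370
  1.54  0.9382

σ√T = 0.17·√1.5 = 0.2082
d₁ = [ln(22/16) + (0.017 − 0.018 + 0.17²/2)·1.5] / 0.2082 = [0.3185 + 0.0202] / 0.2082 = 1.6264 which rounds to 1.63
d₂ = d₁ − σ√T = 1.6264 − 0.2082 = 1.4182 which rounds to 1.42
Pr(exercise) under Q = N(d₂) = 0.9222

0.9222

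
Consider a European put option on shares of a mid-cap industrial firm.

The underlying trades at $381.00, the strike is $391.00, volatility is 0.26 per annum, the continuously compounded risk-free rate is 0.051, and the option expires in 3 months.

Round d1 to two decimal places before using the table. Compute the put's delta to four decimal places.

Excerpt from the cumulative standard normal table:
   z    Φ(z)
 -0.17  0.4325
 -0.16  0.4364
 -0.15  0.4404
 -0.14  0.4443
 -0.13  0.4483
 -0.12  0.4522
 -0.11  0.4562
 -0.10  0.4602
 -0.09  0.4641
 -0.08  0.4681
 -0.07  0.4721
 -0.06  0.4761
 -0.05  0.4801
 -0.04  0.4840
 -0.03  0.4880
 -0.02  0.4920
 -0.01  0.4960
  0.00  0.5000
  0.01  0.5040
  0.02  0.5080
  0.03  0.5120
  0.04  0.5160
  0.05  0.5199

σ√T = 0.26 × 0.5000 = 0.1300
d₁ = [ln(381/391) + (0.051 + 0.26²/2)·0.25] / 0.1300 = [-0.0259 + 0.0212] / 0.1300 = -0.0362 ⇒ -0.04
N(d₁) = N(-0.04) = 0.4840
Δ_put = N(d₁) − 1 = 0.4840 − 1 = -0.5160

-0.5160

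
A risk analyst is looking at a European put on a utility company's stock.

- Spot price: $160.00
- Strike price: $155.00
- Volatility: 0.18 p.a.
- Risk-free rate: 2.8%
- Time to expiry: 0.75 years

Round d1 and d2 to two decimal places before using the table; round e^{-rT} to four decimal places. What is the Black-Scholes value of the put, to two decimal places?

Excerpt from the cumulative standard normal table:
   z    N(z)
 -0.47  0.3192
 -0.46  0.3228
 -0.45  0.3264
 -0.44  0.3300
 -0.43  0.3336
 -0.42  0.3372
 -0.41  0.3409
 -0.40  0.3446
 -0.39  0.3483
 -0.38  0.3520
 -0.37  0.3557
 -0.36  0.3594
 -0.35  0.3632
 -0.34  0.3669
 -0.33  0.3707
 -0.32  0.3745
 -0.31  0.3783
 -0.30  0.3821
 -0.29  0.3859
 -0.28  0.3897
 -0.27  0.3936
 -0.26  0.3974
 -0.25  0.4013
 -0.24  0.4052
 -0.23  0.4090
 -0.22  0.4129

$6.36

σ√T = 0.18 × 0.8660 = 0.1559
d₁ = [ln(160/155) + (0.028 + 0.18²/2)·0.75] / 0.1559 = [0.0317 + 0.0331] / 0.1559 = 0.4163 ⇒ 0.42
d₂ = d₁ − σ√T = 0.4163 − 0.1559 = 0.2604 ⇒ 0.26
exp(−rT) = exp(−0.028·0.75) = 0.9792
N(−d₂) = N(-0.26) = 0.3974;  N(−d₁) = N(-0.42) = 0.3372
P = 155·0.9792·0.3974 − 160·0.3372 = 60.3158 − 53.9520 = 6.3638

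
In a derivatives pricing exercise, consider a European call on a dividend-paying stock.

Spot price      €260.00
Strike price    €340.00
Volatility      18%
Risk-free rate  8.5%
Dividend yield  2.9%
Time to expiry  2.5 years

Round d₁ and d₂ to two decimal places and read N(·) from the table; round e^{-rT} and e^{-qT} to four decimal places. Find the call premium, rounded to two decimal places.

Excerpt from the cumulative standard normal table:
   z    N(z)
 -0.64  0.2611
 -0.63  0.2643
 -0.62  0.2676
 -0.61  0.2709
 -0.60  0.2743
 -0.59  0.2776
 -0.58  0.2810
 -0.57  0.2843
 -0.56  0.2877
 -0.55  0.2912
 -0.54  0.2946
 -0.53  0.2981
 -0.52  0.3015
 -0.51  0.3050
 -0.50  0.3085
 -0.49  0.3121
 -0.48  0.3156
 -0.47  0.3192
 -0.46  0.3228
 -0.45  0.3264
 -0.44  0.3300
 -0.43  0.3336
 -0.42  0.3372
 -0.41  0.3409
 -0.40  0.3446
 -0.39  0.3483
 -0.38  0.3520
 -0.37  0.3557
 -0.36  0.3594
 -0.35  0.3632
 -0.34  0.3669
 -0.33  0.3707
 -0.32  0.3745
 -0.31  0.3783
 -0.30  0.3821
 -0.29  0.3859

€15.16

σ√T = 0.18 × 1.5811 = 0.2846
d₁ = [ln(260/340) + (0.085 − 0.029 + ½·0.18²)·2.5] / (σ√T) = (-0.2683 + 0.1805) / 0.2846 = -0.3084 → -0.31
d₂ = -0.3084 − 0.2846 = -0.5930 → -0.59
exp(−qT) = exp(−0.029·2.5) = 0.9301;  exp(−rT) = exp(−0.085·2.5) = 0.8086
C = 260·0.9301·N(-0.31) − 340·0.8086·N(-0.59) = 260·0.9301·0.3783 − 340·0.8086·0.2776 = 91.4828 − 76.3189 = 15.1639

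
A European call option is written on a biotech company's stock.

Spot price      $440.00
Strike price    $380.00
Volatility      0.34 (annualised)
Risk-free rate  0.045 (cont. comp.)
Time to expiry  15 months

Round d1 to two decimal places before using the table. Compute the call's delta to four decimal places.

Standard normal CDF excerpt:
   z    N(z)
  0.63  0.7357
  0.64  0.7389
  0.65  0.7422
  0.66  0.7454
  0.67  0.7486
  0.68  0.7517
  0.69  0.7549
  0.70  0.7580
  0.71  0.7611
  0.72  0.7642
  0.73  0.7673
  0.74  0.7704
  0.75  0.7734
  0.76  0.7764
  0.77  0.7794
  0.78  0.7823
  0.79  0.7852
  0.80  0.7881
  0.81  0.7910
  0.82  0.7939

σ√T = 0.34·√1.25 = 0.3801
d₁ = [ln(440/380) + (0.045 + 0.34²/2)·1.25] / 0.3801 = [0.1466 + 0.1285] / 0.3801 = 0.7237 → 0.72
N(d₁) = N(0.72) = 0.7642
Δ_call = N(d₁) = 0.7642

0.7642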